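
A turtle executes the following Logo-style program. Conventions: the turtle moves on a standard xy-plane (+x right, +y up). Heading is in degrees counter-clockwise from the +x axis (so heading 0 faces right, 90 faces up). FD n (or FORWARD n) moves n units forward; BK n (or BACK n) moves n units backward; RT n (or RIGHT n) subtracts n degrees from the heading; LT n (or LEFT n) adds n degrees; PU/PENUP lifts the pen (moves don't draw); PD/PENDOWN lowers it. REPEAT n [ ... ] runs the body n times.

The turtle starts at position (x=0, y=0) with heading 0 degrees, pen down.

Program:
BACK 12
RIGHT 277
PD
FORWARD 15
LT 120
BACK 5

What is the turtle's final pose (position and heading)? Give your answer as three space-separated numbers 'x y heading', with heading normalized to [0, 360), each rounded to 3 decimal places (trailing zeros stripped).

Executing turtle program step by step:
Start: pos=(0,0), heading=0, pen down
BK 12: (0,0) -> (-12,0) [heading=0, draw]
RT 277: heading 0 -> 83
PD: pen down
FD 15: (-12,0) -> (-10.172,14.888) [heading=83, draw]
LT 120: heading 83 -> 203
BK 5: (-10.172,14.888) -> (-5.569,16.842) [heading=203, draw]
Final: pos=(-5.569,16.842), heading=203, 3 segment(s) drawn

Answer: -5.569 16.842 203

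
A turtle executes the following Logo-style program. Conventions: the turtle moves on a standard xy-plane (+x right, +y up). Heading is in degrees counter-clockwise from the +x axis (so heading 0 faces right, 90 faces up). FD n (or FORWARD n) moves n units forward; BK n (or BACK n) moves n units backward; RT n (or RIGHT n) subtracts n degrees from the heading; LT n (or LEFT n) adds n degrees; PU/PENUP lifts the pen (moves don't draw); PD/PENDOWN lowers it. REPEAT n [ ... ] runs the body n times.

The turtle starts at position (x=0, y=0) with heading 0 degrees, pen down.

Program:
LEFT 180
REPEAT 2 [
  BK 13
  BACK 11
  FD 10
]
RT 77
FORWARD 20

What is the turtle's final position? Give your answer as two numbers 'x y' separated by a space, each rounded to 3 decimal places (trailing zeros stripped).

Executing turtle program step by step:
Start: pos=(0,0), heading=0, pen down
LT 180: heading 0 -> 180
REPEAT 2 [
  -- iteration 1/2 --
  BK 13: (0,0) -> (13,0) [heading=180, draw]
  BK 11: (13,0) -> (24,0) [heading=180, draw]
  FD 10: (24,0) -> (14,0) [heading=180, draw]
  -- iteration 2/2 --
  BK 13: (14,0) -> (27,0) [heading=180, draw]
  BK 11: (27,0) -> (38,0) [heading=180, draw]
  FD 10: (38,0) -> (28,0) [heading=180, draw]
]
RT 77: heading 180 -> 103
FD 20: (28,0) -> (23.501,19.487) [heading=103, draw]
Final: pos=(23.501,19.487), heading=103, 7 segment(s) drawn

Answer: 23.501 19.487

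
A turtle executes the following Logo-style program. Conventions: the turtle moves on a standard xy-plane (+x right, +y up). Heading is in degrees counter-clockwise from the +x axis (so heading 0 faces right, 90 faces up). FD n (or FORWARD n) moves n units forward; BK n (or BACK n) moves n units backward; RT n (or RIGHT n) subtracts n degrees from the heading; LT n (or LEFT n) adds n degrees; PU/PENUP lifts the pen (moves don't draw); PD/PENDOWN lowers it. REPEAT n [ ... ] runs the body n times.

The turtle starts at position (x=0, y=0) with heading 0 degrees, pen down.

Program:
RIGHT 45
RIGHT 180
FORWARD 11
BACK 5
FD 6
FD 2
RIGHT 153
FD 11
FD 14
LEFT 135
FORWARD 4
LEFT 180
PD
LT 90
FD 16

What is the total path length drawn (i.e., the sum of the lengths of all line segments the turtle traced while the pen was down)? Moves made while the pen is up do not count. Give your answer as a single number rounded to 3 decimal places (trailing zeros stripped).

Answer: 69

Derivation:
Executing turtle program step by step:
Start: pos=(0,0), heading=0, pen down
RT 45: heading 0 -> 315
RT 180: heading 315 -> 135
FD 11: (0,0) -> (-7.778,7.778) [heading=135, draw]
BK 5: (-7.778,7.778) -> (-4.243,4.243) [heading=135, draw]
FD 6: (-4.243,4.243) -> (-8.485,8.485) [heading=135, draw]
FD 2: (-8.485,8.485) -> (-9.899,9.899) [heading=135, draw]
RT 153: heading 135 -> 342
FD 11: (-9.899,9.899) -> (0.562,6.5) [heading=342, draw]
FD 14: (0.562,6.5) -> (13.877,2.174) [heading=342, draw]
LT 135: heading 342 -> 117
FD 4: (13.877,2.174) -> (12.061,5.738) [heading=117, draw]
LT 180: heading 117 -> 297
PD: pen down
LT 90: heading 297 -> 27
FD 16: (12.061,5.738) -> (26.317,13.002) [heading=27, draw]
Final: pos=(26.317,13.002), heading=27, 8 segment(s) drawn

Segment lengths:
  seg 1: (0,0) -> (-7.778,7.778), length = 11
  seg 2: (-7.778,7.778) -> (-4.243,4.243), length = 5
  seg 3: (-4.243,4.243) -> (-8.485,8.485), length = 6
  seg 4: (-8.485,8.485) -> (-9.899,9.899), length = 2
  seg 5: (-9.899,9.899) -> (0.562,6.5), length = 11
  seg 6: (0.562,6.5) -> (13.877,2.174), length = 14
  seg 7: (13.877,2.174) -> (12.061,5.738), length = 4
  seg 8: (12.061,5.738) -> (26.317,13.002), length = 16
Total = 69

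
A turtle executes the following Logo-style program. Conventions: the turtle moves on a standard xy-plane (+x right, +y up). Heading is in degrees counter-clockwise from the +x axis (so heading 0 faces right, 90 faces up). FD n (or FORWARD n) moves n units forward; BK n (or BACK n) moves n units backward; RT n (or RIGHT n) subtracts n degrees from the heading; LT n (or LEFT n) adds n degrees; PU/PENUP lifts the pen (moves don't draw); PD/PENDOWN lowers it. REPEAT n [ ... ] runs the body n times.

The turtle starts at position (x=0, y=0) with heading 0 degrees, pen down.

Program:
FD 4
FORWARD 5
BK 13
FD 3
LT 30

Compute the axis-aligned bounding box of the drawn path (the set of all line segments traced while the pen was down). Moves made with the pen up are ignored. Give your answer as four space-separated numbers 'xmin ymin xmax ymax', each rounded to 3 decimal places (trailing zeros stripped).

Answer: -4 0 9 0

Derivation:
Executing turtle program step by step:
Start: pos=(0,0), heading=0, pen down
FD 4: (0,0) -> (4,0) [heading=0, draw]
FD 5: (4,0) -> (9,0) [heading=0, draw]
BK 13: (9,0) -> (-4,0) [heading=0, draw]
FD 3: (-4,0) -> (-1,0) [heading=0, draw]
LT 30: heading 0 -> 30
Final: pos=(-1,0), heading=30, 4 segment(s) drawn

Segment endpoints: x in {-4, -1, 0, 4, 9}, y in {0}
xmin=-4, ymin=0, xmax=9, ymax=0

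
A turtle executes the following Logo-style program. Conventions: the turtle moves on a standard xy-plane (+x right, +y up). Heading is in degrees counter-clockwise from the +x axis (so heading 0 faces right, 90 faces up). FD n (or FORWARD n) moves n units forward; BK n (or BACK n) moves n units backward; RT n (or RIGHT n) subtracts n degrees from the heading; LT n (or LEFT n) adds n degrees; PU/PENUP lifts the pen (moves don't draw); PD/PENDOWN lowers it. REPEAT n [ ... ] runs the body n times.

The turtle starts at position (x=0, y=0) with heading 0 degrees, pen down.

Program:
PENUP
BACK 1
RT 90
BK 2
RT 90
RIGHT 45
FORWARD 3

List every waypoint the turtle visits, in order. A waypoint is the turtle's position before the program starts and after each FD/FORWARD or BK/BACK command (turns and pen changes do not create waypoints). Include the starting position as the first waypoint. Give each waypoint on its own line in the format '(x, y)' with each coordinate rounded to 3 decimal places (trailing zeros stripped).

Answer: (0, 0)
(-1, 0)
(-1, 2)
(-3.121, 4.121)

Derivation:
Executing turtle program step by step:
Start: pos=(0,0), heading=0, pen down
PU: pen up
BK 1: (0,0) -> (-1,0) [heading=0, move]
RT 90: heading 0 -> 270
BK 2: (-1,0) -> (-1,2) [heading=270, move]
RT 90: heading 270 -> 180
RT 45: heading 180 -> 135
FD 3: (-1,2) -> (-3.121,4.121) [heading=135, move]
Final: pos=(-3.121,4.121), heading=135, 0 segment(s) drawn
Waypoints (4 total):
(0, 0)
(-1, 0)
(-1, 2)
(-3.121, 4.121)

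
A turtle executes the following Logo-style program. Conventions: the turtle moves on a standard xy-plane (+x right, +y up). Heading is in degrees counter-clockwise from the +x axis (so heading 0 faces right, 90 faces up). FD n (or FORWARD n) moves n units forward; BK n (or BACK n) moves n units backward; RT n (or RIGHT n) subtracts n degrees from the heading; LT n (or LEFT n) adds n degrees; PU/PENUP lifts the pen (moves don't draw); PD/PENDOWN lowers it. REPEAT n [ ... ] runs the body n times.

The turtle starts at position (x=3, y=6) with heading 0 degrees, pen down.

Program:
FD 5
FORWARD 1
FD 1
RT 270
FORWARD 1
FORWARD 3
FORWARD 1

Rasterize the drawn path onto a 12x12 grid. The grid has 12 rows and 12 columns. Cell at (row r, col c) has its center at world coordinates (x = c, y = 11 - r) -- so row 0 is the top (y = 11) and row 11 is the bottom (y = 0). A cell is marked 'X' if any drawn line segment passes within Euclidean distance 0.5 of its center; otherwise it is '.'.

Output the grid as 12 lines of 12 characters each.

Segment 0: (3,6) -> (8,6)
Segment 1: (8,6) -> (9,6)
Segment 2: (9,6) -> (10,6)
Segment 3: (10,6) -> (10,7)
Segment 4: (10,7) -> (10,10)
Segment 5: (10,10) -> (10,11)

Answer: ..........X.
..........X.
..........X.
..........X.
..........X.
...XXXXXXXX.
............
............
............
............
............
............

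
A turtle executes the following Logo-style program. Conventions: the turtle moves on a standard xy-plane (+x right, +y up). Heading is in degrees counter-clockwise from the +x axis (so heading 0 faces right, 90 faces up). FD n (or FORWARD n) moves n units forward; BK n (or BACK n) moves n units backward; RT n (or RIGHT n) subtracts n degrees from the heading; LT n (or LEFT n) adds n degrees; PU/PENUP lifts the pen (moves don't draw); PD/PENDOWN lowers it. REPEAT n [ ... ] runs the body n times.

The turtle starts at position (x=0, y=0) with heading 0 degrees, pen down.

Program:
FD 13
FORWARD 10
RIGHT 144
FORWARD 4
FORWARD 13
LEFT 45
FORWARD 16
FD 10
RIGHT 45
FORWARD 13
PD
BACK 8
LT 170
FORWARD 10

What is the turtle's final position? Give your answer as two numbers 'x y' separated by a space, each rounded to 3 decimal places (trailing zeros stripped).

Executing turtle program step by step:
Start: pos=(0,0), heading=0, pen down
FD 13: (0,0) -> (13,0) [heading=0, draw]
FD 10: (13,0) -> (23,0) [heading=0, draw]
RT 144: heading 0 -> 216
FD 4: (23,0) -> (19.764,-2.351) [heading=216, draw]
FD 13: (19.764,-2.351) -> (9.247,-9.992) [heading=216, draw]
LT 45: heading 216 -> 261
FD 16: (9.247,-9.992) -> (6.744,-25.795) [heading=261, draw]
FD 10: (6.744,-25.795) -> (5.179,-35.672) [heading=261, draw]
RT 45: heading 261 -> 216
FD 13: (5.179,-35.672) -> (-5.338,-43.313) [heading=216, draw]
PD: pen down
BK 8: (-5.338,-43.313) -> (1.134,-38.611) [heading=216, draw]
LT 170: heading 216 -> 26
FD 10: (1.134,-38.611) -> (10.122,-34.227) [heading=26, draw]
Final: pos=(10.122,-34.227), heading=26, 9 segment(s) drawn

Answer: 10.122 -34.227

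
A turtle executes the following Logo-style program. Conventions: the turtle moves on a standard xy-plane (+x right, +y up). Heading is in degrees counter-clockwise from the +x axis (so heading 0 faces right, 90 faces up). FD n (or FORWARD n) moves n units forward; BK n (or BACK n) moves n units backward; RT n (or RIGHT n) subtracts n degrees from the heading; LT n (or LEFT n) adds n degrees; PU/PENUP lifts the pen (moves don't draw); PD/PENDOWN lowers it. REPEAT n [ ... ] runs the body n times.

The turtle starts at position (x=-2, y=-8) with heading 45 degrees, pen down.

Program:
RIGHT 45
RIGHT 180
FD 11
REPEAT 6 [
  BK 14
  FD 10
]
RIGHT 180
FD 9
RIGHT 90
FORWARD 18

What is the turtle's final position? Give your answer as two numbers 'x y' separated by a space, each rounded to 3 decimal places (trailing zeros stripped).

Answer: 20 -26

Derivation:
Executing turtle program step by step:
Start: pos=(-2,-8), heading=45, pen down
RT 45: heading 45 -> 0
RT 180: heading 0 -> 180
FD 11: (-2,-8) -> (-13,-8) [heading=180, draw]
REPEAT 6 [
  -- iteration 1/6 --
  BK 14: (-13,-8) -> (1,-8) [heading=180, draw]
  FD 10: (1,-8) -> (-9,-8) [heading=180, draw]
  -- iteration 2/6 --
  BK 14: (-9,-8) -> (5,-8) [heading=180, draw]
  FD 10: (5,-8) -> (-5,-8) [heading=180, draw]
  -- iteration 3/6 --
  BK 14: (-5,-8) -> (9,-8) [heading=180, draw]
  FD 10: (9,-8) -> (-1,-8) [heading=180, draw]
  -- iteration 4/6 --
  BK 14: (-1,-8) -> (13,-8) [heading=180, draw]
  FD 10: (13,-8) -> (3,-8) [heading=180, draw]
  -- iteration 5/6 --
  BK 14: (3,-8) -> (17,-8) [heading=180, draw]
  FD 10: (17,-8) -> (7,-8) [heading=180, draw]
  -- iteration 6/6 --
  BK 14: (7,-8) -> (21,-8) [heading=180, draw]
  FD 10: (21,-8) -> (11,-8) [heading=180, draw]
]
RT 180: heading 180 -> 0
FD 9: (11,-8) -> (20,-8) [heading=0, draw]
RT 90: heading 0 -> 270
FD 18: (20,-8) -> (20,-26) [heading=270, draw]
Final: pos=(20,-26), heading=270, 15 segment(s) drawn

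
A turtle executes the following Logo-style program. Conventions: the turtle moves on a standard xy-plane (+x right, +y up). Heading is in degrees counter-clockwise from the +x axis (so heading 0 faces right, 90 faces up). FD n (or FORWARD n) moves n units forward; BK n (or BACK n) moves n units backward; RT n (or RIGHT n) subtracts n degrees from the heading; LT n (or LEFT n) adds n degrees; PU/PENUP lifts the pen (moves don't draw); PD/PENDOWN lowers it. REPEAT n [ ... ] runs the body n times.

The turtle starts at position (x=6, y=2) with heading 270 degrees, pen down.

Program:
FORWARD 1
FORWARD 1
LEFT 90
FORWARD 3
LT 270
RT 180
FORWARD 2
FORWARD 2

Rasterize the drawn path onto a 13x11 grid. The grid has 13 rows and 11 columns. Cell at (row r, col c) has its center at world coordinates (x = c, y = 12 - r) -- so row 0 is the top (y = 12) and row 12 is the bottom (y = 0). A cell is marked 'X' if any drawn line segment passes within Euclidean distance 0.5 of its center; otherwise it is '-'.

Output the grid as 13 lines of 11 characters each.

Answer: -----------
-----------
-----------
-----------
-----------
-----------
-----------
-----------
---------X-
---------X-
------X--X-
------X--X-
------XXXX-

Derivation:
Segment 0: (6,2) -> (6,1)
Segment 1: (6,1) -> (6,0)
Segment 2: (6,0) -> (9,-0)
Segment 3: (9,-0) -> (9,2)
Segment 4: (9,2) -> (9,4)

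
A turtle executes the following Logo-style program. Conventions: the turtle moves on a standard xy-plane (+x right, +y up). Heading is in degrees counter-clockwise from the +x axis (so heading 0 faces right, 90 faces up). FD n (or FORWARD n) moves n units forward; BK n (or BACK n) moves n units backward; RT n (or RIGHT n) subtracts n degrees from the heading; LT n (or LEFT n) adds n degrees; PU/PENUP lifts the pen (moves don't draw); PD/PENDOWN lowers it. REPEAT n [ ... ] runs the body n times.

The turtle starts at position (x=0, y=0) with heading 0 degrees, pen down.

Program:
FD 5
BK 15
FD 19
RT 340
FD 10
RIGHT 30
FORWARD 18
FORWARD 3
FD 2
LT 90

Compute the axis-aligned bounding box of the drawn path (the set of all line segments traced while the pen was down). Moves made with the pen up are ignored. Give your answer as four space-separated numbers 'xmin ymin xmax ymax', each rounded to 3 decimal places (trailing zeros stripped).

Answer: -10 -0.574 41.048 3.42

Derivation:
Executing turtle program step by step:
Start: pos=(0,0), heading=0, pen down
FD 5: (0,0) -> (5,0) [heading=0, draw]
BK 15: (5,0) -> (-10,0) [heading=0, draw]
FD 19: (-10,0) -> (9,0) [heading=0, draw]
RT 340: heading 0 -> 20
FD 10: (9,0) -> (18.397,3.42) [heading=20, draw]
RT 30: heading 20 -> 350
FD 18: (18.397,3.42) -> (36.123,0.295) [heading=350, draw]
FD 3: (36.123,0.295) -> (39.078,-0.226) [heading=350, draw]
FD 2: (39.078,-0.226) -> (41.048,-0.574) [heading=350, draw]
LT 90: heading 350 -> 80
Final: pos=(41.048,-0.574), heading=80, 7 segment(s) drawn

Segment endpoints: x in {-10, 0, 5, 9, 18.397, 36.123, 39.078, 41.048}, y in {-0.574, -0.226, 0, 0.295, 3.42}
xmin=-10, ymin=-0.574, xmax=41.048, ymax=3.42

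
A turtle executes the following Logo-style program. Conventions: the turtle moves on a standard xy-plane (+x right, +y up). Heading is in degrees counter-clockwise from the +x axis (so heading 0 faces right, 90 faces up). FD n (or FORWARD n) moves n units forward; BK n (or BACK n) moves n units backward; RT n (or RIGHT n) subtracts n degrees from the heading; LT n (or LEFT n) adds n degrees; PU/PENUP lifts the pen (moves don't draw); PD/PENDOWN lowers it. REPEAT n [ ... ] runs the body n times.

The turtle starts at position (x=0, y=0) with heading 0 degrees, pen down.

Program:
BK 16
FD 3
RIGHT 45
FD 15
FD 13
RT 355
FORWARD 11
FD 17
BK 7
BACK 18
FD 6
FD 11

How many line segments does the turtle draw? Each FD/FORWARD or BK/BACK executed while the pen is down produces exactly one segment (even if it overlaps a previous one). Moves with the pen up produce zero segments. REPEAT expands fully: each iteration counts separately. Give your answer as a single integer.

Executing turtle program step by step:
Start: pos=(0,0), heading=0, pen down
BK 16: (0,0) -> (-16,0) [heading=0, draw]
FD 3: (-16,0) -> (-13,0) [heading=0, draw]
RT 45: heading 0 -> 315
FD 15: (-13,0) -> (-2.393,-10.607) [heading=315, draw]
FD 13: (-2.393,-10.607) -> (6.799,-19.799) [heading=315, draw]
RT 355: heading 315 -> 320
FD 11: (6.799,-19.799) -> (15.225,-26.87) [heading=320, draw]
FD 17: (15.225,-26.87) -> (28.248,-37.797) [heading=320, draw]
BK 7: (28.248,-37.797) -> (22.886,-33.298) [heading=320, draw]
BK 18: (22.886,-33.298) -> (9.097,-21.727) [heading=320, draw]
FD 6: (9.097,-21.727) -> (13.693,-25.584) [heading=320, draw]
FD 11: (13.693,-25.584) -> (22.12,-32.655) [heading=320, draw]
Final: pos=(22.12,-32.655), heading=320, 10 segment(s) drawn
Segments drawn: 10

Answer: 10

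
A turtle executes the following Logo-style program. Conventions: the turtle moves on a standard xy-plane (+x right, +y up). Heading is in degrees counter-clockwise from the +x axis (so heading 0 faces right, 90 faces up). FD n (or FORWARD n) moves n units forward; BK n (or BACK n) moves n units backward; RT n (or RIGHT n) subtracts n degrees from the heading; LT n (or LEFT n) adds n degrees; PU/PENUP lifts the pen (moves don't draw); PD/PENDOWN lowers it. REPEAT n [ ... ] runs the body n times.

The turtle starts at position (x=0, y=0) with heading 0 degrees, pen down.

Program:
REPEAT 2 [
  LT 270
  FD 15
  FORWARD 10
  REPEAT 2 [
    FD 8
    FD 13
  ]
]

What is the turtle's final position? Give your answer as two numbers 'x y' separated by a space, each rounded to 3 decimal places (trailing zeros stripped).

Executing turtle program step by step:
Start: pos=(0,0), heading=0, pen down
REPEAT 2 [
  -- iteration 1/2 --
  LT 270: heading 0 -> 270
  FD 15: (0,0) -> (0,-15) [heading=270, draw]
  FD 10: (0,-15) -> (0,-25) [heading=270, draw]
  REPEAT 2 [
    -- iteration 1/2 --
    FD 8: (0,-25) -> (0,-33) [heading=270, draw]
    FD 13: (0,-33) -> (0,-46) [heading=270, draw]
    -- iteration 2/2 --
    FD 8: (0,-46) -> (0,-54) [heading=270, draw]
    FD 13: (0,-54) -> (0,-67) [heading=270, draw]
  ]
  -- iteration 2/2 --
  LT 270: heading 270 -> 180
  FD 15: (0,-67) -> (-15,-67) [heading=180, draw]
  FD 10: (-15,-67) -> (-25,-67) [heading=180, draw]
  REPEAT 2 [
    -- iteration 1/2 --
    FD 8: (-25,-67) -> (-33,-67) [heading=180, draw]
    FD 13: (-33,-67) -> (-46,-67) [heading=180, draw]
    -- iteration 2/2 --
    FD 8: (-46,-67) -> (-54,-67) [heading=180, draw]
    FD 13: (-54,-67) -> (-67,-67) [heading=180, draw]
  ]
]
Final: pos=(-67,-67), heading=180, 12 segment(s) drawn

Answer: -67 -67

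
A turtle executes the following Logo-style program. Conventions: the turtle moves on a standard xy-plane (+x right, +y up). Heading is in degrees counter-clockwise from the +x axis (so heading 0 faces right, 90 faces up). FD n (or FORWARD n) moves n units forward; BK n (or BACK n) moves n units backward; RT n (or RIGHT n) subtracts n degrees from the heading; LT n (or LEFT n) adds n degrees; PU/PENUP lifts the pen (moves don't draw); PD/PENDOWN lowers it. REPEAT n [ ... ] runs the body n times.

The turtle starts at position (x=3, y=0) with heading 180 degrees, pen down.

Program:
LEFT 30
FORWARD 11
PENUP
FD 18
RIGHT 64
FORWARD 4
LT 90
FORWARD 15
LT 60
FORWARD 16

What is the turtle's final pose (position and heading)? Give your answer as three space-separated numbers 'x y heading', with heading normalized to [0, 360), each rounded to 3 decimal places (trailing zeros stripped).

Executing turtle program step by step:
Start: pos=(3,0), heading=180, pen down
LT 30: heading 180 -> 210
FD 11: (3,0) -> (-6.526,-5.5) [heading=210, draw]
PU: pen up
FD 18: (-6.526,-5.5) -> (-22.115,-14.5) [heading=210, move]
RT 64: heading 210 -> 146
FD 4: (-22.115,-14.5) -> (-25.431,-12.263) [heading=146, move]
LT 90: heading 146 -> 236
FD 15: (-25.431,-12.263) -> (-33.819,-24.699) [heading=236, move]
LT 60: heading 236 -> 296
FD 16: (-33.819,-24.699) -> (-26.805,-39.079) [heading=296, move]
Final: pos=(-26.805,-39.079), heading=296, 1 segment(s) drawn

Answer: -26.805 -39.079 296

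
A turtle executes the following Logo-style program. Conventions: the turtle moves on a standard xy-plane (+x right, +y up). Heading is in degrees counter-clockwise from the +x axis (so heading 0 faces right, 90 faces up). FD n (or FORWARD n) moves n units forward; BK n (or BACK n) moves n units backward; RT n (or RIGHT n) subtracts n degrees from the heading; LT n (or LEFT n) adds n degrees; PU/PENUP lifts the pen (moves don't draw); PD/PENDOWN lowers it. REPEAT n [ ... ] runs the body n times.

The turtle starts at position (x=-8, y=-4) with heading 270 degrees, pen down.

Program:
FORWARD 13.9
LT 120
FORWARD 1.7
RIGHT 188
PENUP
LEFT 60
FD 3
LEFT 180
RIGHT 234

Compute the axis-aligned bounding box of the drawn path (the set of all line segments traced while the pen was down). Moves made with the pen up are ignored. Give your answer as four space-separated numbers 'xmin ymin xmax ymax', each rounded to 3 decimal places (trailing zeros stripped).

Executing turtle program step by step:
Start: pos=(-8,-4), heading=270, pen down
FD 13.9: (-8,-4) -> (-8,-17.9) [heading=270, draw]
LT 120: heading 270 -> 30
FD 1.7: (-8,-17.9) -> (-6.528,-17.05) [heading=30, draw]
RT 188: heading 30 -> 202
PU: pen up
LT 60: heading 202 -> 262
FD 3: (-6.528,-17.05) -> (-6.945,-20.021) [heading=262, move]
LT 180: heading 262 -> 82
RT 234: heading 82 -> 208
Final: pos=(-6.945,-20.021), heading=208, 2 segment(s) drawn

Segment endpoints: x in {-8, -8, -6.528}, y in {-17.9, -17.05, -4}
xmin=-8, ymin=-17.9, xmax=-6.528, ymax=-4

Answer: -8 -17.9 -6.528 -4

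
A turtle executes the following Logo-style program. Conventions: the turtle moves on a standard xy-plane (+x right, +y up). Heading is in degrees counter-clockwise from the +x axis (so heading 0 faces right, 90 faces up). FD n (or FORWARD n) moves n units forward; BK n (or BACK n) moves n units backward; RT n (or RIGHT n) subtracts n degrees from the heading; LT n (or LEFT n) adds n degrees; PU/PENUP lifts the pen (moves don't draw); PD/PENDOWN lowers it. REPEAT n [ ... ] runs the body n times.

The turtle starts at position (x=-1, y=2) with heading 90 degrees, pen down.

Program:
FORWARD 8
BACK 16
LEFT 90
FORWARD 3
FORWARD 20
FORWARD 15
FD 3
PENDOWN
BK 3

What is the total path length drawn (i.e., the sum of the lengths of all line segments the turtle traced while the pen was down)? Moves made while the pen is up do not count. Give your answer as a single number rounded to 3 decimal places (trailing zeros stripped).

Answer: 68

Derivation:
Executing turtle program step by step:
Start: pos=(-1,2), heading=90, pen down
FD 8: (-1,2) -> (-1,10) [heading=90, draw]
BK 16: (-1,10) -> (-1,-6) [heading=90, draw]
LT 90: heading 90 -> 180
FD 3: (-1,-6) -> (-4,-6) [heading=180, draw]
FD 20: (-4,-6) -> (-24,-6) [heading=180, draw]
FD 15: (-24,-6) -> (-39,-6) [heading=180, draw]
FD 3: (-39,-6) -> (-42,-6) [heading=180, draw]
PD: pen down
BK 3: (-42,-6) -> (-39,-6) [heading=180, draw]
Final: pos=(-39,-6), heading=180, 7 segment(s) drawn

Segment lengths:
  seg 1: (-1,2) -> (-1,10), length = 8
  seg 2: (-1,10) -> (-1,-6), length = 16
  seg 3: (-1,-6) -> (-4,-6), length = 3
  seg 4: (-4,-6) -> (-24,-6), length = 20
  seg 5: (-24,-6) -> (-39,-6), length = 15
  seg 6: (-39,-6) -> (-42,-6), length = 3
  seg 7: (-42,-6) -> (-39,-6), length = 3
Total = 68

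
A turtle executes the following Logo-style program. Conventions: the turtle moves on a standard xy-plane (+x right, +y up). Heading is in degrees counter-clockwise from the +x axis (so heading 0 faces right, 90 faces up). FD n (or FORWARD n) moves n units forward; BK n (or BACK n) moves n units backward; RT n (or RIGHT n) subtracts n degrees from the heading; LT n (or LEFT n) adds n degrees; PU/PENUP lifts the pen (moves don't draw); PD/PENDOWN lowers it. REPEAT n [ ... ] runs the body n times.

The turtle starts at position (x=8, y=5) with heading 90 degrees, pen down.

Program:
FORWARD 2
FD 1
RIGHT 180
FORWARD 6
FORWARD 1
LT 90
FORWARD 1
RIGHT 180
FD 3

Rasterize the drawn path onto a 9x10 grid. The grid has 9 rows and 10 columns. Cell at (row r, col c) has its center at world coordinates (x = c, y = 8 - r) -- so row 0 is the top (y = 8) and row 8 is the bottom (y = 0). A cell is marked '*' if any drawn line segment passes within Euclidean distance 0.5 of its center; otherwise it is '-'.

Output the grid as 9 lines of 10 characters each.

Answer: --------*-
--------*-
--------*-
--------*-
--------*-
--------*-
--------*-
------****
----------

Derivation:
Segment 0: (8,5) -> (8,7)
Segment 1: (8,7) -> (8,8)
Segment 2: (8,8) -> (8,2)
Segment 3: (8,2) -> (8,1)
Segment 4: (8,1) -> (9,1)
Segment 5: (9,1) -> (6,1)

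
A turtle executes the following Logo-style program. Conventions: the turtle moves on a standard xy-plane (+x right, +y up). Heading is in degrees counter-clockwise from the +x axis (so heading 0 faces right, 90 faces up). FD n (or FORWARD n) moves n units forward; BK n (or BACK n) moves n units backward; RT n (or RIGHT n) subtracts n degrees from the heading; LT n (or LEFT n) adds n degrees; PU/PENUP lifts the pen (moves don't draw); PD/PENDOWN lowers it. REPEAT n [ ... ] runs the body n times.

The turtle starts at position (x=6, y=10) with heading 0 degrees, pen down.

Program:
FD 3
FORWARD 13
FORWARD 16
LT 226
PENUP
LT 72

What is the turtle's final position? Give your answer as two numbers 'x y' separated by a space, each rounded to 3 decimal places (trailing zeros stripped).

Executing turtle program step by step:
Start: pos=(6,10), heading=0, pen down
FD 3: (6,10) -> (9,10) [heading=0, draw]
FD 13: (9,10) -> (22,10) [heading=0, draw]
FD 16: (22,10) -> (38,10) [heading=0, draw]
LT 226: heading 0 -> 226
PU: pen up
LT 72: heading 226 -> 298
Final: pos=(38,10), heading=298, 3 segment(s) drawn

Answer: 38 10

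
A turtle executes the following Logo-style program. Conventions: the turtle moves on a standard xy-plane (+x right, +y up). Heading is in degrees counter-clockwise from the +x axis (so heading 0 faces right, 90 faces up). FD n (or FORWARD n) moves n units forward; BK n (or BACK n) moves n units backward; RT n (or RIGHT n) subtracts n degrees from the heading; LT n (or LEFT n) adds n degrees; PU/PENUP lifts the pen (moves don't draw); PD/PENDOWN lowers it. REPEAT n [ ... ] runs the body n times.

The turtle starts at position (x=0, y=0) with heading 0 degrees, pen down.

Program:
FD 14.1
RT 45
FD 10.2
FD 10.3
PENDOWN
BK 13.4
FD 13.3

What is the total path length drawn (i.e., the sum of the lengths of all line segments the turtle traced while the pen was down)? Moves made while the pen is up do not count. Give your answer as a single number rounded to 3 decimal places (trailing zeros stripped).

Executing turtle program step by step:
Start: pos=(0,0), heading=0, pen down
FD 14.1: (0,0) -> (14.1,0) [heading=0, draw]
RT 45: heading 0 -> 315
FD 10.2: (14.1,0) -> (21.312,-7.212) [heading=315, draw]
FD 10.3: (21.312,-7.212) -> (28.596,-14.496) [heading=315, draw]
PD: pen down
BK 13.4: (28.596,-14.496) -> (19.12,-5.02) [heading=315, draw]
FD 13.3: (19.12,-5.02) -> (28.525,-14.425) [heading=315, draw]
Final: pos=(28.525,-14.425), heading=315, 5 segment(s) drawn

Segment lengths:
  seg 1: (0,0) -> (14.1,0), length = 14.1
  seg 2: (14.1,0) -> (21.312,-7.212), length = 10.2
  seg 3: (21.312,-7.212) -> (28.596,-14.496), length = 10.3
  seg 4: (28.596,-14.496) -> (19.12,-5.02), length = 13.4
  seg 5: (19.12,-5.02) -> (28.525,-14.425), length = 13.3
Total = 61.3

Answer: 61.3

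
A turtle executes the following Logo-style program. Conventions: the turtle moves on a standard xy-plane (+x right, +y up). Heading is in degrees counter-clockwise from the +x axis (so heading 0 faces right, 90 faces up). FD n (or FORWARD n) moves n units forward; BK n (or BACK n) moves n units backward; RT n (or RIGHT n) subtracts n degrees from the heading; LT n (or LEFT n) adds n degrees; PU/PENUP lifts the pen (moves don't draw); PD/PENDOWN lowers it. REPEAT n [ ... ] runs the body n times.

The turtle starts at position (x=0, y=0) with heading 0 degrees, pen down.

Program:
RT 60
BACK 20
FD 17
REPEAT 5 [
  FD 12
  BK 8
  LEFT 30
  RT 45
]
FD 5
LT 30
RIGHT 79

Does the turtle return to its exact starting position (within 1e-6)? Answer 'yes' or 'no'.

Answer: no

Derivation:
Executing turtle program step by step:
Start: pos=(0,0), heading=0, pen down
RT 60: heading 0 -> 300
BK 20: (0,0) -> (-10,17.321) [heading=300, draw]
FD 17: (-10,17.321) -> (-1.5,2.598) [heading=300, draw]
REPEAT 5 [
  -- iteration 1/5 --
  FD 12: (-1.5,2.598) -> (4.5,-7.794) [heading=300, draw]
  BK 8: (4.5,-7.794) -> (0.5,-0.866) [heading=300, draw]
  LT 30: heading 300 -> 330
  RT 45: heading 330 -> 285
  -- iteration 2/5 --
  FD 12: (0.5,-0.866) -> (3.606,-12.457) [heading=285, draw]
  BK 8: (3.606,-12.457) -> (1.535,-4.73) [heading=285, draw]
  LT 30: heading 285 -> 315
  RT 45: heading 315 -> 270
  -- iteration 3/5 --
  FD 12: (1.535,-4.73) -> (1.535,-16.73) [heading=270, draw]
  BK 8: (1.535,-16.73) -> (1.535,-8.73) [heading=270, draw]
  LT 30: heading 270 -> 300
  RT 45: heading 300 -> 255
  -- iteration 4/5 --
  FD 12: (1.535,-8.73) -> (-1.571,-20.321) [heading=255, draw]
  BK 8: (-1.571,-20.321) -> (0.5,-12.593) [heading=255, draw]
  LT 30: heading 255 -> 285
  RT 45: heading 285 -> 240
  -- iteration 5/5 --
  FD 12: (0.5,-12.593) -> (-5.5,-22.986) [heading=240, draw]
  BK 8: (-5.5,-22.986) -> (-1.5,-16.058) [heading=240, draw]
  LT 30: heading 240 -> 270
  RT 45: heading 270 -> 225
]
FD 5: (-1.5,-16.058) -> (-5.036,-19.593) [heading=225, draw]
LT 30: heading 225 -> 255
RT 79: heading 255 -> 176
Final: pos=(-5.036,-19.593), heading=176, 13 segment(s) drawn

Start position: (0, 0)
Final position: (-5.036, -19.593)
Distance = 20.23; >= 1e-6 -> NOT closed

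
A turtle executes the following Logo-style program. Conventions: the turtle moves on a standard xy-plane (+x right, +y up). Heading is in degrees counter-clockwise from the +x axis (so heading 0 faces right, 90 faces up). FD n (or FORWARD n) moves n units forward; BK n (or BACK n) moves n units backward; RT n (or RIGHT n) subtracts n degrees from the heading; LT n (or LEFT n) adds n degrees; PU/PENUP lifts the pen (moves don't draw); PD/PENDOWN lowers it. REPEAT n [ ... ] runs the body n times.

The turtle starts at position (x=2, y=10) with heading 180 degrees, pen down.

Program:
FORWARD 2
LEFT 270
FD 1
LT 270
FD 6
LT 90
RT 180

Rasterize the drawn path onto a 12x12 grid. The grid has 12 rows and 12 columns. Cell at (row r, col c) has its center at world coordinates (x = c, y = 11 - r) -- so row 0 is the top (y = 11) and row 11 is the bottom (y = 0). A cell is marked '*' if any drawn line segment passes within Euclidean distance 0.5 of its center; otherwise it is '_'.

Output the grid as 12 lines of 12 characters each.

Answer: *******_____
***_________
____________
____________
____________
____________
____________
____________
____________
____________
____________
____________

Derivation:
Segment 0: (2,10) -> (0,10)
Segment 1: (0,10) -> (0,11)
Segment 2: (0,11) -> (6,11)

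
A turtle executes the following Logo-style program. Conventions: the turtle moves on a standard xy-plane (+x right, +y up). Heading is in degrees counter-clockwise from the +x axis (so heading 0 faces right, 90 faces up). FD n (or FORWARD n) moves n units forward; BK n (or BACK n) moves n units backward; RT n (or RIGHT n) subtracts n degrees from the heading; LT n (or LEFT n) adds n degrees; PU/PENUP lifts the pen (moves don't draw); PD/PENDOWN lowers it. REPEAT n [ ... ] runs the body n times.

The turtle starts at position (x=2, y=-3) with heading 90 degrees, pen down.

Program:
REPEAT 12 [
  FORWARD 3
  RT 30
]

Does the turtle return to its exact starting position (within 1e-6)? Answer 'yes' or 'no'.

Executing turtle program step by step:
Start: pos=(2,-3), heading=90, pen down
REPEAT 12 [
  -- iteration 1/12 --
  FD 3: (2,-3) -> (2,0) [heading=90, draw]
  RT 30: heading 90 -> 60
  -- iteration 2/12 --
  FD 3: (2,0) -> (3.5,2.598) [heading=60, draw]
  RT 30: heading 60 -> 30
  -- iteration 3/12 --
  FD 3: (3.5,2.598) -> (6.098,4.098) [heading=30, draw]
  RT 30: heading 30 -> 0
  -- iteration 4/12 --
  FD 3: (6.098,4.098) -> (9.098,4.098) [heading=0, draw]
  RT 30: heading 0 -> 330
  -- iteration 5/12 --
  FD 3: (9.098,4.098) -> (11.696,2.598) [heading=330, draw]
  RT 30: heading 330 -> 300
  -- iteration 6/12 --
  FD 3: (11.696,2.598) -> (13.196,0) [heading=300, draw]
  RT 30: heading 300 -> 270
  -- iteration 7/12 --
  FD 3: (13.196,0) -> (13.196,-3) [heading=270, draw]
  RT 30: heading 270 -> 240
  -- iteration 8/12 --
  FD 3: (13.196,-3) -> (11.696,-5.598) [heading=240, draw]
  RT 30: heading 240 -> 210
  -- iteration 9/12 --
  FD 3: (11.696,-5.598) -> (9.098,-7.098) [heading=210, draw]
  RT 30: heading 210 -> 180
  -- iteration 10/12 --
  FD 3: (9.098,-7.098) -> (6.098,-7.098) [heading=180, draw]
  RT 30: heading 180 -> 150
  -- iteration 11/12 --
  FD 3: (6.098,-7.098) -> (3.5,-5.598) [heading=150, draw]
  RT 30: heading 150 -> 120
  -- iteration 12/12 --
  FD 3: (3.5,-5.598) -> (2,-3) [heading=120, draw]
  RT 30: heading 120 -> 90
]
Final: pos=(2,-3), heading=90, 12 segment(s) drawn

Start position: (2, -3)
Final position: (2, -3)
Distance = 0; < 1e-6 -> CLOSED

Answer: yes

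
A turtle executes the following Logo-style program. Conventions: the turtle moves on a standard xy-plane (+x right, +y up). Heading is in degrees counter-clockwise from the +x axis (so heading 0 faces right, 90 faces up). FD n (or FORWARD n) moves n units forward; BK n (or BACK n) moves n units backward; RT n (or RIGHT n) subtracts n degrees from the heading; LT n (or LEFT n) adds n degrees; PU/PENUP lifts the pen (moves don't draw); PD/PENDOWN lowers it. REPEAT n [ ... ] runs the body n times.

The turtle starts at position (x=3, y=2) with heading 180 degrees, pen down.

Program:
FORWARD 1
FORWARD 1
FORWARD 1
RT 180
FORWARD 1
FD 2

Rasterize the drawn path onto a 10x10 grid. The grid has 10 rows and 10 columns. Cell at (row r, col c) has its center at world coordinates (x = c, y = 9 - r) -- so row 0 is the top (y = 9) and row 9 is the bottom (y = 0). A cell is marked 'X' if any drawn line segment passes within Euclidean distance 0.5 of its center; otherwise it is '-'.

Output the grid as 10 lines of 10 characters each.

Segment 0: (3,2) -> (2,2)
Segment 1: (2,2) -> (1,2)
Segment 2: (1,2) -> (0,2)
Segment 3: (0,2) -> (1,2)
Segment 4: (1,2) -> (3,2)

Answer: ----------
----------
----------
----------
----------
----------
----------
XXXX------
----------
----------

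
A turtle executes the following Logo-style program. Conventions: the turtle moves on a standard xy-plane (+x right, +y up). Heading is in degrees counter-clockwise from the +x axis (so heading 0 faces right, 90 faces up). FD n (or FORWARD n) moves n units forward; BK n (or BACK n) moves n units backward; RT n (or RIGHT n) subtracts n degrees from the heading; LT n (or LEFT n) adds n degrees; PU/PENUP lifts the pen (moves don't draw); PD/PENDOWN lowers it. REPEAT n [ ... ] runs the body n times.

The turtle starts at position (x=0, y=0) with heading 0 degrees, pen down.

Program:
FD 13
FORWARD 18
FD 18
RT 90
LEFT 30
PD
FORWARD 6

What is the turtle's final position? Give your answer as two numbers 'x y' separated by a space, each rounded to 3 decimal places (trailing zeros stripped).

Executing turtle program step by step:
Start: pos=(0,0), heading=0, pen down
FD 13: (0,0) -> (13,0) [heading=0, draw]
FD 18: (13,0) -> (31,0) [heading=0, draw]
FD 18: (31,0) -> (49,0) [heading=0, draw]
RT 90: heading 0 -> 270
LT 30: heading 270 -> 300
PD: pen down
FD 6: (49,0) -> (52,-5.196) [heading=300, draw]
Final: pos=(52,-5.196), heading=300, 4 segment(s) drawn

Answer: 52 -5.196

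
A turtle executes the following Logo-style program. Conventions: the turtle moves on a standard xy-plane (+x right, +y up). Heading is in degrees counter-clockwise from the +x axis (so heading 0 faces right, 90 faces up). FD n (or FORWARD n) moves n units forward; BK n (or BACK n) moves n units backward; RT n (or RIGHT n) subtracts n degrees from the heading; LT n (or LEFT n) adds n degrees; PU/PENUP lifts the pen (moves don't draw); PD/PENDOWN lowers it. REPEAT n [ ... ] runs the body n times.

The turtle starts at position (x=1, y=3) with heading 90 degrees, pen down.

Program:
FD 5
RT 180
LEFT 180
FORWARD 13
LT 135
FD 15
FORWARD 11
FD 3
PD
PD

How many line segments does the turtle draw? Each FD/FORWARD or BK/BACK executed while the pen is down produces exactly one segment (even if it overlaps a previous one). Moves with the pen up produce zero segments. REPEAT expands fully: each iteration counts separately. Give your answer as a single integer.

Answer: 5

Derivation:
Executing turtle program step by step:
Start: pos=(1,3), heading=90, pen down
FD 5: (1,3) -> (1,8) [heading=90, draw]
RT 180: heading 90 -> 270
LT 180: heading 270 -> 90
FD 13: (1,8) -> (1,21) [heading=90, draw]
LT 135: heading 90 -> 225
FD 15: (1,21) -> (-9.607,10.393) [heading=225, draw]
FD 11: (-9.607,10.393) -> (-17.385,2.615) [heading=225, draw]
FD 3: (-17.385,2.615) -> (-19.506,0.494) [heading=225, draw]
PD: pen down
PD: pen down
Final: pos=(-19.506,0.494), heading=225, 5 segment(s) drawn
Segments drawn: 5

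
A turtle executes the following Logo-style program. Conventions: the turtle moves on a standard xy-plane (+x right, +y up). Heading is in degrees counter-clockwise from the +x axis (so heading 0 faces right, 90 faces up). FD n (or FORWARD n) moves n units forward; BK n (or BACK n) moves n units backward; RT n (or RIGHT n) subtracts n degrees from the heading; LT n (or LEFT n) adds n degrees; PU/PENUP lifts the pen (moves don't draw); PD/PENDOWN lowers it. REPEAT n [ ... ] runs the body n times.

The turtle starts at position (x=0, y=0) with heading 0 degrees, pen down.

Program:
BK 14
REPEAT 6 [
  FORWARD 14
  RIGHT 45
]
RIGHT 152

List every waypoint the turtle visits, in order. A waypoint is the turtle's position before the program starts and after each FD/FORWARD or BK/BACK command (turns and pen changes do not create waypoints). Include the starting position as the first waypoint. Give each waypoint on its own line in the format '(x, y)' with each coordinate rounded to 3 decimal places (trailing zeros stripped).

Answer: (0, 0)
(-14, 0)
(0, 0)
(9.899, -9.899)
(9.899, -23.899)
(0, -33.799)
(-14, -33.799)
(-23.899, -23.899)

Derivation:
Executing turtle program step by step:
Start: pos=(0,0), heading=0, pen down
BK 14: (0,0) -> (-14,0) [heading=0, draw]
REPEAT 6 [
  -- iteration 1/6 --
  FD 14: (-14,0) -> (0,0) [heading=0, draw]
  RT 45: heading 0 -> 315
  -- iteration 2/6 --
  FD 14: (0,0) -> (9.899,-9.899) [heading=315, draw]
  RT 45: heading 315 -> 270
  -- iteration 3/6 --
  FD 14: (9.899,-9.899) -> (9.899,-23.899) [heading=270, draw]
  RT 45: heading 270 -> 225
  -- iteration 4/6 --
  FD 14: (9.899,-23.899) -> (0,-33.799) [heading=225, draw]
  RT 45: heading 225 -> 180
  -- iteration 5/6 --
  FD 14: (0,-33.799) -> (-14,-33.799) [heading=180, draw]
  RT 45: heading 180 -> 135
  -- iteration 6/6 --
  FD 14: (-14,-33.799) -> (-23.899,-23.899) [heading=135, draw]
  RT 45: heading 135 -> 90
]
RT 152: heading 90 -> 298
Final: pos=(-23.899,-23.899), heading=298, 7 segment(s) drawn
Waypoints (8 total):
(0, 0)
(-14, 0)
(0, 0)
(9.899, -9.899)
(9.899, -23.899)
(0, -33.799)
(-14, -33.799)
(-23.899, -23.899)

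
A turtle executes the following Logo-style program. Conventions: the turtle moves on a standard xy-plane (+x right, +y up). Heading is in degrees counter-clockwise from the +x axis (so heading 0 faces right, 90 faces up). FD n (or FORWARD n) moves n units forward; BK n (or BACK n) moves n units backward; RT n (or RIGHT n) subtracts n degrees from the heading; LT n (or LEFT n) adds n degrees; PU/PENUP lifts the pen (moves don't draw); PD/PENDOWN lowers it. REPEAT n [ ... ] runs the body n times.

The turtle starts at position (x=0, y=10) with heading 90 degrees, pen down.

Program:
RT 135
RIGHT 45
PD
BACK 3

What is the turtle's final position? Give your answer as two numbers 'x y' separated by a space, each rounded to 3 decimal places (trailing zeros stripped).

Executing turtle program step by step:
Start: pos=(0,10), heading=90, pen down
RT 135: heading 90 -> 315
RT 45: heading 315 -> 270
PD: pen down
BK 3: (0,10) -> (0,13) [heading=270, draw]
Final: pos=(0,13), heading=270, 1 segment(s) drawn

Answer: 0 13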